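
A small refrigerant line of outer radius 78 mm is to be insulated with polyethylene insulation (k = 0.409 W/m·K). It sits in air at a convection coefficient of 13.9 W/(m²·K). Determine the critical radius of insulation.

For a cylinder r_cr = k/h = 0.409/13.9
r_cr = 29.4 mm; since the bare radius (78 mm) is above r_cr, any added insulation will reduce heat loss.

r_cr ≈ 29.4 mm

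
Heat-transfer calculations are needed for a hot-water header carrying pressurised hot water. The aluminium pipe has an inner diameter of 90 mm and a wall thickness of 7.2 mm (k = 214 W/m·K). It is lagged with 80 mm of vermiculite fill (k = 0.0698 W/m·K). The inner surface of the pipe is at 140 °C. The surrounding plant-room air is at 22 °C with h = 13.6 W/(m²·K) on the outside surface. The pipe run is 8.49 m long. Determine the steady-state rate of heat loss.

Q ≈ 454 W

Radial resistances (cylindrical: R_cond = ln(r_o/r_i)/(2πkL), R_conv = 1/(h·2πrL)):
R_aluminium pipe wall = ln(52.2/45)/(2π×214×8.49) = 1.3×10^-5 K/W
R_vermiculite fill = ln(132.2/52.2)/(2π×0.0698×8.49) = 0.2496 K/W
R_outer film = 1/(h_o·2πr_oL) = 1/(13.6×2π×0.1322×8.49) = 0.01043 K/W
R_total = 0.26 K/W
Q = ΔT/R_total = 118/0.26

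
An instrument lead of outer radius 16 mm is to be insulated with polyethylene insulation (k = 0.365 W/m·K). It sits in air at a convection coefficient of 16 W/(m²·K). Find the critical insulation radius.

For a cylinder r_cr = k/h = 0.365/16
r_cr = 22.8 mm; since the bare radius (16 mm) is below r_cr, adding a thin layer of insulation will *increase* heat loss.

r_cr ≈ 22.8 mm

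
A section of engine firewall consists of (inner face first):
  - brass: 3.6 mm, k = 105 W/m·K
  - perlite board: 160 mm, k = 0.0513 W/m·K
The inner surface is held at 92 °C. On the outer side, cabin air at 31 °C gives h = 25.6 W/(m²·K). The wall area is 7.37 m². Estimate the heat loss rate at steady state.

Series thermal resistances:
R_brass = L/(kA) = 0.0036/(105×7.37) = 4.652×10^-6 K/W
R_perlite board = L/(kA) = 0.16/(0.0513×7.37) = 0.4232 K/W
R_outer film = 1/(h_o·A) = 1/(25.6×7.37) = 0.0053 K/W
R_total = 0.4285 K/W
Q = ΔT / R_total = 61 / 0.4285

Q ≈ 142 W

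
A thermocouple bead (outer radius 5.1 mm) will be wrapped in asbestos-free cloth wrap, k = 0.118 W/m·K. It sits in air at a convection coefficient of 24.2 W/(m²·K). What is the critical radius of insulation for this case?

For a sphere r_cr = 2k/h = 2×0.118/24.2
r_cr = 9.75 mm; since the bare radius (5.1 mm) is below r_cr, adding a thin layer of insulation will *increase* heat loss.

r_cr ≈ 9.75 mm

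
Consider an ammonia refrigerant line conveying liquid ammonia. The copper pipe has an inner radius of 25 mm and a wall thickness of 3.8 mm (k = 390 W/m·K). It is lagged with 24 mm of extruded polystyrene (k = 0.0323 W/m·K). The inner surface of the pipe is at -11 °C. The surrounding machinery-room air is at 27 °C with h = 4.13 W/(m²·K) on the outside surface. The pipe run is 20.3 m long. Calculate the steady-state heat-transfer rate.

Q ≈ 208 W

Per-layer cylindrical resistances, series-summed:
R_copper pipe wall = ln(28.8/25)/(2π×390×20.3) = 2.845×10^-6 K/W
R_extruded polystyrene = ln(52.8/28.8)/(2π×0.0323×20.3) = 0.1471 K/W
R_outer film = 1/(h_o·2πr_oL) = 1/(4.13×2π×0.0528×20.3) = 0.03595 K/W
R_total = 0.1831 K/W
Q = ΔT/R_total = 38/0.1831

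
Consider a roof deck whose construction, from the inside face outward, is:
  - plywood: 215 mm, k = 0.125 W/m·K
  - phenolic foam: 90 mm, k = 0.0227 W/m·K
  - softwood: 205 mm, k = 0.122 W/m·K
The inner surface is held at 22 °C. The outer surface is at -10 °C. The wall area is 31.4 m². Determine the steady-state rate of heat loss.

Using the resistance-network approach (series):
R_plywood = L/(kA) = 0.215/(0.125×31.4) = 0.05478 K/W
R_phenolic foam = L/(kA) = 0.09/(0.0227×31.4) = 0.1263 K/W
R_softwood = L/(kA) = 0.205/(0.122×31.4) = 0.05351 K/W
R_total = 0.2346 K/W
Q = ΔT / R_total = 32 / 0.2346

Q ≈ 136 W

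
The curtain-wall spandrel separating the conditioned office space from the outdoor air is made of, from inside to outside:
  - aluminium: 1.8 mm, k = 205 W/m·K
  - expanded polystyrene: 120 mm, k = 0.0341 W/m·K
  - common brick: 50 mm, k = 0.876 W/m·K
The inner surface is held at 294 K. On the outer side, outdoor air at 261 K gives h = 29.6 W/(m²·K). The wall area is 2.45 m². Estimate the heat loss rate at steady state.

Q ≈ 22.4 W

Model the wall as resistances in series:
R_aluminium = L/(kA) = 0.0018/(205×2.45) = 3.584×10^-6 K/W
R_expanded polystyrene = L/(kA) = 0.12/(0.0341×2.45) = 1.436 K/W
R_common brick = L/(kA) = 0.05/(0.876×2.45) = 0.0233 K/W
R_outer film = 1/(h_o·A) = 1/(29.6×2.45) = 0.01379 K/W
R_total = 1.473 K/W
Q = ΔT / R_total = 33 / 1.473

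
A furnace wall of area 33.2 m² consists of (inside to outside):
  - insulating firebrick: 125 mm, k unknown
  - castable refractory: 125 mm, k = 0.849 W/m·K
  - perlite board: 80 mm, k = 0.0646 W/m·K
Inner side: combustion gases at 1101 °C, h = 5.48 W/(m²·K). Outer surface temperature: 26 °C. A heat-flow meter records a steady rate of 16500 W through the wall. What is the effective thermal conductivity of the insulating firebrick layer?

Model the wall as resistances in series:
R_inner film = 1/(h_i·A) = 1/(5.48×33.2) = 0.005496 K/W
R_castable refractory = L/(kA) = 0.125/(0.849×33.2) = 0.004435 K/W
R_perlite board = L/(kA) = 0.08/(0.0646×33.2) = 0.0373 K/W
Sum of known resistances R_other = 0.04723 K/W
Total R = ΔT/Q = 1075/16500 = 0.06515 K/W
R_insulating firebrick = R_total − R_other = 0.01792 K/W
k = L/(R·A) = 0.125/(0.01792×33.2)

k ≈ 0.21 W/(m·K)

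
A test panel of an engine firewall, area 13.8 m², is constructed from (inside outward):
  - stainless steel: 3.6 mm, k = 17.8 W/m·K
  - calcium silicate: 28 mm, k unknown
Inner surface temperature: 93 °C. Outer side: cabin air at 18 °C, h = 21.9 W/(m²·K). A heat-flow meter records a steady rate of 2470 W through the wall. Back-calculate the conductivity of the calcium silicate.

Treating each layer as a thermal resistance in series:
R_stainless steel = L/(kA) = 0.0036/(17.8×13.8) = 1.466×10^-5 K/W
R_outer film = 1/(h_o·A) = 1/(21.9×13.8) = 0.003309 K/W
Sum of known resistances R_other = 0.003324 K/W
Total R = ΔT/Q = 75/2470 = 0.03036 K/W
R_calcium silicate = R_total − R_other = 0.02704 K/W
k = L/(R·A) = 0.028/(0.02704×13.8)

k ≈ 0.075 W/(m·K)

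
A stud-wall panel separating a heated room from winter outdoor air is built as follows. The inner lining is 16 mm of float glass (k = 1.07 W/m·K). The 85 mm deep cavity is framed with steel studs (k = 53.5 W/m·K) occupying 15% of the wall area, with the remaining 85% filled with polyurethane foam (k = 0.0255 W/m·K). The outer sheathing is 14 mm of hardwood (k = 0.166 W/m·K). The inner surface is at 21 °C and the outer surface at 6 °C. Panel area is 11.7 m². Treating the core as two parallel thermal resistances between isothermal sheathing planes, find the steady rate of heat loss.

Q ≈ 1600 W

Sheathing layers in series; stud and cavity paths in parallel between them.
R_inner = 0.016/(1.07×11.7) = 0.001278 K/W
R_stud  = 0.085/(53.5×0.15×11.7) = 9.053×10^-4 K/W
R_cav   = 0.085/(0.0255×0.85×11.7) = 0.3352 K/W
1/R_core = 1/R_stud + 1/R_cav → R_core = 9.029×10^-4 K/W
R_outer = 0.014/(0.166×11.7) = 0.007208 K/W
R_total = 0.009389 K/W
Q = ΔT/R_total = 15/0.009389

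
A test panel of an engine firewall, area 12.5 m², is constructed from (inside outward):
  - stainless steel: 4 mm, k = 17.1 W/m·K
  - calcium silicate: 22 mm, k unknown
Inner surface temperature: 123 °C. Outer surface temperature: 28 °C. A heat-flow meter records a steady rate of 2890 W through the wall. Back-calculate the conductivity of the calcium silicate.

k ≈ 0.0536 W/(m·K)

Treating each layer as a thermal resistance in series:
R_stainless steel = L/(kA) = 0.004/(17.1×12.5) = 1.871×10^-5 K/W
Sum of known resistances R_other = 1.871×10^-5 K/W
Total R = ΔT/Q = 95/2890 = 0.03287 K/W
R_calcium silicate = R_total − R_other = 0.03285 K/W
k = L/(R·A) = 0.022/(0.03285×12.5)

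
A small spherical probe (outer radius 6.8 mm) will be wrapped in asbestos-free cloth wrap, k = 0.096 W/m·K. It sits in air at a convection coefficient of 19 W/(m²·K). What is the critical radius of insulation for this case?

r_cr ≈ 10.1 mm

For a sphere r_cr = 2k/h = 2×0.096/19
r_cr = 10.1 mm; since the bare radius (6.8 mm) is below r_cr, adding a thin layer of insulation will *increase* heat loss.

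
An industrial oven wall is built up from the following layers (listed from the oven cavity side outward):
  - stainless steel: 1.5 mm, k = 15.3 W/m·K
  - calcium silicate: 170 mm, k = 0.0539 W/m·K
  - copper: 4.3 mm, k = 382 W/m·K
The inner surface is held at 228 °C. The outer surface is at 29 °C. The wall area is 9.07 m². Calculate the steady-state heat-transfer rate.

Model the wall as resistances in series:
R_stainless steel = L/(kA) = 0.0015/(15.3×9.07) = 1.081×10^-5 K/W
R_calcium silicate = L/(kA) = 0.17/(0.0539×9.07) = 0.3477 K/W
R_copper = L/(kA) = 0.0043/(382×9.07) = 1.241×10^-6 K/W
R_total = 0.3478 K/W
Q = ΔT / R_total = 199 / 0.3478

Q ≈ 572 W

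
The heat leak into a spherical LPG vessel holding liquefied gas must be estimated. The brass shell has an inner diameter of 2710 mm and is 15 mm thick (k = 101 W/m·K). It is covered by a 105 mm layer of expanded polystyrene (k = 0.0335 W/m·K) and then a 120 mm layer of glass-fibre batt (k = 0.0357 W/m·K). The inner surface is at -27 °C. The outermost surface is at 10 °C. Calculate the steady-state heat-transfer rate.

Q ≈ 156 W

Each spherical layer contributes R = (1/r_i − 1/r_o)/(4πk):
R_brass shell = (1/1.355 − 1/1.37)/(4π×101) = 6.366×10^-6 K/W
R_expanded polystyrene = (1/1.37 − 1/1.475)/(4π×0.0335) = 0.1234 K/W
R_glass-fibre batt = (1/1.475 − 1/1.595)/(4π×0.0357) = 0.1137 K/W
R_total = 0.2371 K/W
Q = ΔT/R_total = 37/0.2371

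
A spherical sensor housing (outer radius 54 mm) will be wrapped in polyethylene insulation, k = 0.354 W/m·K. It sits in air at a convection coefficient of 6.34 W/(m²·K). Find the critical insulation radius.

r_cr ≈ 112 mm

For a sphere r_cr = 2k/h = 2×0.354/6.34
r_cr = 112 mm; since the bare radius (54 mm) is below r_cr, adding a thin layer of insulation will *increase* heat loss.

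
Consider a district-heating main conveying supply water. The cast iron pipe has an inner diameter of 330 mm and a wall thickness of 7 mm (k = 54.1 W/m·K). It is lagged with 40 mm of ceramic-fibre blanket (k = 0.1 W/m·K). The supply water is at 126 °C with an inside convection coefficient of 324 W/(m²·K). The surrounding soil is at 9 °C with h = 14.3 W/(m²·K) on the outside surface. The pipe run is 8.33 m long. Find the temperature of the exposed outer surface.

T ≈ 24.8 °C

Per-layer cylindrical resistances, series-summed:
R_inner film = 1/(h_i·2πr₁L) = 1/(324×2π×0.165×8.33) = 3.574×10^-4 K/W
R_cast iron pipe wall = ln(172/165)/(2π×54.1×8.33) = 1.467×10^-5 K/W
R_ceramic-fibre blanket = ln(212/172)/(2π×0.1×8.33) = 0.03995 K/W
R_outer film = 1/(h_o·2πr_oL) = 1/(14.3×2π×0.212×8.33) = 0.006302 K/W
R_total = 0.04662 K/W
Q = ΔT/R_total = 117/0.04662
Q = 2510 W
T_interface = T_inner − Q·ΣR(inner→interface) = 126 − 2510×0.04032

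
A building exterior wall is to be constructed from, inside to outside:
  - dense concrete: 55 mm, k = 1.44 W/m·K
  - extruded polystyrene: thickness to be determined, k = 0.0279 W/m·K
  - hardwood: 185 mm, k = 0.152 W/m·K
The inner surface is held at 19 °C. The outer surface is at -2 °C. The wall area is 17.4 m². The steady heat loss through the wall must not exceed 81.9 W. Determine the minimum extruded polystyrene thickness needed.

L ≈ 89.5 mm

Treating each layer as a thermal resistance in series:
R_dense concrete = L/(kA) = 0.055/(1.44×17.4) = 0.002195 K/W
R_hardwood = L/(kA) = 0.185/(0.152×17.4) = 0.06995 K/W
Sum of the known resistances R_other = 0.07214 K/W
Required total resistance R_tot = ΔT/Q_allow = 21/81.9 = 0.2564 K/W
R_extruded polystyrene = R_tot − R_other = 0.1843 K/W
L = R·k·A = 0.1843×0.0279×17.4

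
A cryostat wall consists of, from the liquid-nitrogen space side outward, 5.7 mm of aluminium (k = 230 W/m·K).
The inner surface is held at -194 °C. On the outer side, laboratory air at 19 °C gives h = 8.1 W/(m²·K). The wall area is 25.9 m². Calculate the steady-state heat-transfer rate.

Thermal resistances in series:
R_aluminium = L/(kA) = 0.0057/(230×25.9) = 9.569×10^-7 K/W
R_outer film = 1/(h_o·A) = 1/(8.1×25.9) = 0.004767 K/W
R_total = 0.004768 K/W
Q = ΔT / R_total = 213 / 0.004768

Q ≈ 44700 W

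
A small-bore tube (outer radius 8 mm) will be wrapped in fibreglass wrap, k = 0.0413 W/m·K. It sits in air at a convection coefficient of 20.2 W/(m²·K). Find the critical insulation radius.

For a cylinder r_cr = k/h = 0.0413/20.2
r_cr = 2.04 mm; since the bare radius (8 mm) is above r_cr, any added insulation will reduce heat loss.

r_cr ≈ 2.04 mm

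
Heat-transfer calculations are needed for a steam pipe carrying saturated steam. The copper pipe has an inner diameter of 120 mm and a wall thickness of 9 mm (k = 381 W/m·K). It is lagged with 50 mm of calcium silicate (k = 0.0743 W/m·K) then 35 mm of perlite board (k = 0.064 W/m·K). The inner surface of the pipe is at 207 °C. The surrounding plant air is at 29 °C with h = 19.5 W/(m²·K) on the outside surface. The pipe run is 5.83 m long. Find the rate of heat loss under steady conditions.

For a radial system each layer contributes R = ln(r_out/r_in)/(2πkL); films add R = 1/(hA).
R_copper pipe wall = ln(69/60)/(2π×381×5.83) = 1.001×10^-5 K/W
R_calcium silicate = ln(119/69)/(2π×0.0743×5.83) = 0.2003 K/W
R_perlite board = ln(154/119)/(2π×0.064×5.83) = 0.11 K/W
R_outer film = 1/(h_o·2πr_oL) = 1/(19.5×2π×0.154×5.83) = 0.009091 K/W
R_total = 0.3193 K/W
Q = ΔT/R_total = 178/0.3193

Q ≈ 557 W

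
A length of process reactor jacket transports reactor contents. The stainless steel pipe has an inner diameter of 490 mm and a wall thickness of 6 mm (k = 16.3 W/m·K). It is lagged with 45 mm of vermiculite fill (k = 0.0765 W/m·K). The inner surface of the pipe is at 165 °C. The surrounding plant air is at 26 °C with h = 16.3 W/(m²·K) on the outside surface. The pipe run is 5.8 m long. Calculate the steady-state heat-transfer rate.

Radial resistances (cylindrical: R_cond = ln(r_o/r_i)/(2πkL), R_conv = 1/(h·2πrL)):
R_stainless steel pipe wall = ln(251/245)/(2π×16.3×5.8) = 4.073×10^-5 K/W
R_vermiculite fill = ln(296/251)/(2π×0.0765×5.8) = 0.05915 K/W
R_outer film = 1/(h_o·2πr_oL) = 1/(16.3×2π×0.296×5.8) = 0.005687 K/W
R_total = 0.06488 K/W
Q = ΔT/R_total = 139/0.06488

Q ≈ 2140 W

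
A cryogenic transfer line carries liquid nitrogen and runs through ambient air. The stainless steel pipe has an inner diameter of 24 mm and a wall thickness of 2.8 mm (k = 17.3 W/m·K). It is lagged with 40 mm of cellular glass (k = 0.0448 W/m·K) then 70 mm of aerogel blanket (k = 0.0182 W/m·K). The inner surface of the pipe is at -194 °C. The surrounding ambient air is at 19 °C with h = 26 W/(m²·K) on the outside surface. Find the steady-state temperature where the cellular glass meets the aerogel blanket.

Radial resistances (cylindrical: R_cond = ln(r_o/r_i)/(2πkL), R_conv = 1/(h·2πrL)):
R_stainless steel pipe wall = ln(14.8/12)/(2π×17.3×1) = 0.001929 K/W
R_cellular glass = ln(54.8/14.8)/(2π×0.0448×1) = 4.651 K/W
R_aerogel blanket = ln(124.8/54.8)/(2π×0.0182×1) = 7.197 K/W
R_outer film = 1/(h_o·2πr_oL) = 1/(26×2π×0.1248×1) = 0.04905 K/W
R_total = 11.9 K/W
Q = ΔT/R_total = 213/11.9
Q = 17.9 W/m
T_interface = T_inner + Q·ΣR(inner→interface) = -194 + 17.9×4.652

T ≈ -111 °C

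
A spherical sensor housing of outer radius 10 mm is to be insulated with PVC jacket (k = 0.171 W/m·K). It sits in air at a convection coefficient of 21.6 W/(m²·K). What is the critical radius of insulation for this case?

r_cr ≈ 15.8 mm

For a sphere r_cr = 2k/h = 2×0.171/21.6
r_cr = 15.8 mm; since the bare radius (10 mm) is below r_cr, adding a thin layer of insulation will *increase* heat loss.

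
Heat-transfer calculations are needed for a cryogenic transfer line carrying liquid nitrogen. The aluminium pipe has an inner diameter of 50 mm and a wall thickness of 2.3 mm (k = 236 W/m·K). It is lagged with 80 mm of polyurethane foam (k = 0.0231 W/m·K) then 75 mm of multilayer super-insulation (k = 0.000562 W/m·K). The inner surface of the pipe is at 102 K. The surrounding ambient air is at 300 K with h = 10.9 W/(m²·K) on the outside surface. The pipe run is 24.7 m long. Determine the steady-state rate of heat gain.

For a radial system each layer contributes R = ln(r_out/r_in)/(2πkL); films add R = 1/(hA).
R_aluminium pipe wall = ln(27.3/25)/(2π×236×24.7) = 2.403×10^-6 K/W
R_polyurethane foam = ln(107.3/27.3)/(2π×0.0231×24.7) = 0.3818 K/W
R_multilayer super-insulation = ln(182.3/107.3)/(2π×0.000562×24.7) = 6.077 K/W
R_outer film = 1/(h_o·2πr_oL) = 1/(10.9×2π×0.1823×24.7) = 0.003243 K/W
R_total = 6.462 K/W
Q = ΔT/R_total = 198/6.462

Q ≈ 30.6 W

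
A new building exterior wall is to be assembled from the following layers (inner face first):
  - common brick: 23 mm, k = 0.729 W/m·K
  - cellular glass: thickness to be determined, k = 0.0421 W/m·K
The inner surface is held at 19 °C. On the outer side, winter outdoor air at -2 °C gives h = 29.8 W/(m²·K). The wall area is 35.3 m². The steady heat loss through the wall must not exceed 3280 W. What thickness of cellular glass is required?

L ≈ 6.77 mm

Treating each layer as a thermal resistance in series:
R_common brick = L/(kA) = 0.023/(0.729×35.3) = 8.938×10^-4 K/W
R_outer film = 1/(h_o·A) = 1/(29.8×35.3) = 9.506×10^-4 K/W
Sum of the known resistances R_other = 0.001844 K/W
Required total resistance R_tot = ΔT/Q_allow = 21/3280 = 0.006402 K/W
R_cellular glass = R_tot − R_other = 0.004558 K/W
L = R·k·A = 0.004558×0.0421×35.3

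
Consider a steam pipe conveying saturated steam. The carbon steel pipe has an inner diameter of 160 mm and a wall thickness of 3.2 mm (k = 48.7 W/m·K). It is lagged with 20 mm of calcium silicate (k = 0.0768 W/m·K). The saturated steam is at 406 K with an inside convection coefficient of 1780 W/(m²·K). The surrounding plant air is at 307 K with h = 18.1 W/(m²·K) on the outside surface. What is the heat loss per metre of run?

q′ ≈ 186 W/m

Radial resistances (cylindrical: R_cond = ln(r_o/r_i)/(2πkL), R_conv = 1/(h·2πrL)):
R_inner film = 1/(h_i·2πr₁L) = 1/(1780×2π×0.08×1) = 0.001118 K/W
R_carbon steel pipe wall = ln(83.2/80)/(2π×48.7×1) = 1.282×10^-4 K/W
R_calcium silicate = ln(103.2/83.2)/(2π×0.0768×1) = 0.4464 K/W
R_outer film = 1/(h_o·2πr_oL) = 1/(18.1×2π×0.1032×1) = 0.0852 K/W
R_total = 0.5329 K/W
Q = ΔT/R_total = 99/0.5329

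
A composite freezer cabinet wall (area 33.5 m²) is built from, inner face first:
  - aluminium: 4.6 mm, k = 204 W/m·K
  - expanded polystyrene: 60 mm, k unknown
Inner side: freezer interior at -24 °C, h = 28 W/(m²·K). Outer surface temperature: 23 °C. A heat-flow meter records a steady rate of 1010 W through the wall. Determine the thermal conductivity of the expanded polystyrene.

k ≈ 0.0394 W/(m·K)

Treating each layer as a thermal resistance in series:
R_inner film = 1/(h_i·A) = 1/(28×33.5) = 0.001066 K/W
R_aluminium = L/(kA) = 0.0046/(204×33.5) = 6.731×10^-7 K/W
Sum of known resistances R_other = 0.001067 K/W
Total R = ΔT/Q = 47/1010 = 0.04653 K/W
R_expanded polystyrene = R_total − R_other = 0.04547 K/W
k = L/(R·A) = 0.06/(0.04547×33.5)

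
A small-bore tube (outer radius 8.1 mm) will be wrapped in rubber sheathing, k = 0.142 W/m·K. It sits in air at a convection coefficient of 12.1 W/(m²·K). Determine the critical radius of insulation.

For a cylinder r_cr = k/h = 0.142/12.1
r_cr = 11.7 mm; since the bare radius (8.1 mm) is below r_cr, adding a thin layer of insulation will *increase* heat loss.

r_cr ≈ 11.7 mm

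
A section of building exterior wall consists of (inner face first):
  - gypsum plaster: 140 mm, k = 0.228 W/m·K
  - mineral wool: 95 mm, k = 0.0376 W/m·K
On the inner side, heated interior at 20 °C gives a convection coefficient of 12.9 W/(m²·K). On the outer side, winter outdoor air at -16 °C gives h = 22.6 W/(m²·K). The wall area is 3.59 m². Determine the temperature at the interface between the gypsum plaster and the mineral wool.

T ≈ 12.4 °C

Thermal resistances in series:
R_inner film = 1/(h_i·A) = 1/(12.9×3.59) = 0.02159 K/W
R_gypsum plaster = L/(kA) = 0.14/(0.228×3.59) = 0.171 K/W
R_mineral wool = L/(kA) = 0.095/(0.0376×3.59) = 0.7038 K/W
R_outer film = 1/(h_o·A) = 1/(22.6×3.59) = 0.01233 K/W
R_total = 0.9087 K/W;  Q = ΔT/R_total = 36/0.9087 = 39.62 W
T_interface = T_inner − Q·ΣR(inner→interface) = 20 − 39.6×0.1926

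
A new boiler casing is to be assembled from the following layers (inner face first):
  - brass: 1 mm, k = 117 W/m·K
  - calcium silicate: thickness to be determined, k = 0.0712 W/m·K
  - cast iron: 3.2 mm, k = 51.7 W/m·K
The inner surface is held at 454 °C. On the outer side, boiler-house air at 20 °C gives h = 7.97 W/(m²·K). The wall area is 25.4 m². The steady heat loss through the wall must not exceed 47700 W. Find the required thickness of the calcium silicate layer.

Treating each layer as a thermal resistance in series:
R_brass = L/(kA) = 0.001/(117×25.4) = 3.365×10^-7 K/W
R_cast iron = L/(kA) = 0.0032/(51.7×25.4) = 2.437×10^-6 K/W
R_outer film = 1/(h_o·A) = 1/(7.97×25.4) = 0.00494 K/W
Sum of the known resistances R_other = 0.004943 K/W
Required total resistance R_tot = ΔT/Q_allow = 434/47700 = 0.009099 K/W
R_calcium silicate = R_tot − R_other = 0.004156 K/W
L = R·k·A = 0.004156×0.0712×25.4

L ≈ 7.52 mm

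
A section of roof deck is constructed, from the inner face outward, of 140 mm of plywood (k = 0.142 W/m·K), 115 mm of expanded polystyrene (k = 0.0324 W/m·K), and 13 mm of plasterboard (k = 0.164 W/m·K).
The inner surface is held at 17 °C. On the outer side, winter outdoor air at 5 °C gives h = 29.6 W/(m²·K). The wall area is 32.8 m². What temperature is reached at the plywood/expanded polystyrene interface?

T ≈ 14.5 °C

Treating each layer as a thermal resistance in series:
R_plywood = L/(kA) = 0.14/(0.142×32.8) = 0.03006 K/W
R_expanded polystyrene = L/(kA) = 0.115/(0.0324×32.8) = 0.1082 K/W
R_plasterboard = L/(kA) = 0.013/(0.164×32.8) = 0.002417 K/W
R_outer film = 1/(h_o·A) = 1/(29.6×32.8) = 0.00103 K/W
R_total = 0.1417 K/W;  Q = ΔT/R_total = 12/0.1417 = 84.68 W
T_interface = T_inner − Q·ΣR(inner→interface) = 17 − 84.7×0.03006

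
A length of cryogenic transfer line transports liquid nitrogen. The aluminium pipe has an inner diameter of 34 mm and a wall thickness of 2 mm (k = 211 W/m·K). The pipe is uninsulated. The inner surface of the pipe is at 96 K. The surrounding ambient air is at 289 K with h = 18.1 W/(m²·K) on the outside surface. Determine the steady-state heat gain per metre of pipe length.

q′ ≈ 417 W/m

Per-layer cylindrical resistances, series-summed:
R_aluminium pipe wall = ln(19/17)/(2π×211×1) = 8.39×10^-5 K/W
R_outer film = 1/(h_o·2πr_oL) = 1/(18.1×2π×0.019×1) = 0.4628 K/W
R_total = 0.4629 K/W
Q = ΔT/R_total = 193/0.4629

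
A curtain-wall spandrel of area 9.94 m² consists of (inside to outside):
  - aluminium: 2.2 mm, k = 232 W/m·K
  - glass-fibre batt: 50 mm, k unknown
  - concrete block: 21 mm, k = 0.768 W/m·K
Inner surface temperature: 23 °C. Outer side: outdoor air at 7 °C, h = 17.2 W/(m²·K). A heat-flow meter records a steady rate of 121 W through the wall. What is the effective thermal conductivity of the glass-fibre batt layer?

Thermal resistances in series:
R_aluminium = L/(kA) = 0.0022/(232×9.94) = 9.54×10^-7 K/W
R_concrete block = L/(kA) = 0.021/(0.768×9.94) = 0.002751 K/W
R_outer film = 1/(h_o·A) = 1/(17.2×9.94) = 0.005849 K/W
Sum of known resistances R_other = 0.008601 K/W
Total R = ΔT/Q = 16/121 = 0.1322 K/W
R_glass-fibre batt = R_total − R_other = 0.1236 K/W
k = L/(R·A) = 0.05/(0.1236×9.94)

k ≈ 0.0407 W/(m·K)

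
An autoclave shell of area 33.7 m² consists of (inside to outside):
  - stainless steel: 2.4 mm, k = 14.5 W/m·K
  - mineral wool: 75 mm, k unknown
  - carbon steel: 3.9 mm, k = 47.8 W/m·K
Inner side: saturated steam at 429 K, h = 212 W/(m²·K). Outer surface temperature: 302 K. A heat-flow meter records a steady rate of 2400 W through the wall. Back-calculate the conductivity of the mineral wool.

Model the wall as resistances in series:
R_inner film = 1/(h_i·A) = 1/(212×33.7) = 1.4×10^-4 K/W
R_stainless steel = L/(kA) = 0.0024/(14.5×33.7) = 4.911×10^-6 K/W
R_carbon steel = L/(kA) = 0.0039/(47.8×33.7) = 2.421×10^-6 K/W
Sum of known resistances R_other = 1.473×10^-4 K/W
Total R = ΔT/Q = 127/2400 = 0.05292 K/W
R_mineral wool = R_total − R_other = 0.05277 K/W
k = L/(R·A) = 0.075/(0.05277×33.7)

k ≈ 0.0422 W/(m·K)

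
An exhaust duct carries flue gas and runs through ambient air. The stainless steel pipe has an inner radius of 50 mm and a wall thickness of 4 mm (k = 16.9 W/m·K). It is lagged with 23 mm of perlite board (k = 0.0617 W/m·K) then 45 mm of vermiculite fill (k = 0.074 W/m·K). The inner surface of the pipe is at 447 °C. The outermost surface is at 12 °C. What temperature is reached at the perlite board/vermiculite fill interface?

T ≈ 238 °C

For a radial system each layer contributes R = ln(r_out/r_in)/(2πkL); films add R = 1/(hA).
R_stainless steel pipe wall = ln(54/50)/(2π×16.9×1) = 7.248×10^-4 K/W
R_perlite board = ln(77/54)/(2π×0.0617×1) = 0.9153 K/W
R_vermiculite fill = ln(122/77)/(2π×0.074×1) = 0.9898 K/W
R_total = 1.906 K/W
Q = ΔT/R_total = 435/1.906
Q = 228 W/m
T_interface = T_inner − Q·ΣR(inner→interface) = 447 − 228×0.916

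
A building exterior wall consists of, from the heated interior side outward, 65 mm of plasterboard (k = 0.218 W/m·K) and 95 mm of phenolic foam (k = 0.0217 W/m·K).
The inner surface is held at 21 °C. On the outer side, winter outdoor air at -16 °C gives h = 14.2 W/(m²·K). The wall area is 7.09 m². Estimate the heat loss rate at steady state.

Q ≈ 55.3 W

Thermal resistances in series:
R_plasterboard = L/(kA) = 0.065/(0.218×7.09) = 0.04205 K/W
R_phenolic foam = L/(kA) = 0.095/(0.0217×7.09) = 0.6175 K/W
R_outer film = 1/(h_o·A) = 1/(14.2×7.09) = 0.009933 K/W
R_total = 0.6695 K/W
Q = ΔT / R_total = 37 / 0.6695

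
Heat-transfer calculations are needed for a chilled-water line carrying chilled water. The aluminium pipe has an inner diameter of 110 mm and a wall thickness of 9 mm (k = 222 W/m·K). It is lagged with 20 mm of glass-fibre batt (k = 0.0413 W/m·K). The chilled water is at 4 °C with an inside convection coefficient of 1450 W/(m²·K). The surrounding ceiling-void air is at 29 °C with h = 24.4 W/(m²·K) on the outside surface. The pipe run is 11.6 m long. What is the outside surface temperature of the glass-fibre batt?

T ≈ 27.3 °C

Cylindrical conduction, so R = ln(r₂/r₁)/(2πkL) per layer, in series:
R_inner film = 1/(h_i·2πr₁L) = 1/(1450×2π×0.055×11.6) = 1.72×10^-4 K/W
R_aluminium pipe wall = ln(64/55)/(2π×222×11.6) = 9.366×10^-6 K/W
R_glass-fibre batt = ln(84/64)/(2π×0.0413×11.6) = 0.09034 K/W
R_outer film = 1/(h_o·2πr_oL) = 1/(24.4×2π×0.084×11.6) = 0.006694 K/W
R_total = 0.09721 K/W
Q = ΔT/R_total = 25/0.09721
Q = 257 W
T_interface = T_inner + Q·ΣR(inner→interface) = 4 + 257×0.09052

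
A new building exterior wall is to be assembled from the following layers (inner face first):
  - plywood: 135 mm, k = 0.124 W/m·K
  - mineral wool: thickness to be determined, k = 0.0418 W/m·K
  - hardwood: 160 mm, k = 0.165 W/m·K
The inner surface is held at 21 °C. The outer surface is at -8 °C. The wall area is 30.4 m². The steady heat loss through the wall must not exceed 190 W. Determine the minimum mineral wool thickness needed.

Treating each layer as a thermal resistance in series:
R_plywood = L/(kA) = 0.135/(0.124×30.4) = 0.03581 K/W
R_hardwood = L/(kA) = 0.16/(0.165×30.4) = 0.0319 K/W
Sum of the known resistances R_other = 0.06771 K/W
Required total resistance R_tot = ΔT/Q_allow = 29/190 = 0.1526 K/W
R_mineral wool = R_tot − R_other = 0.08492 K/W
L = R·k·A = 0.08492×0.0418×30.4

L ≈ 108 mm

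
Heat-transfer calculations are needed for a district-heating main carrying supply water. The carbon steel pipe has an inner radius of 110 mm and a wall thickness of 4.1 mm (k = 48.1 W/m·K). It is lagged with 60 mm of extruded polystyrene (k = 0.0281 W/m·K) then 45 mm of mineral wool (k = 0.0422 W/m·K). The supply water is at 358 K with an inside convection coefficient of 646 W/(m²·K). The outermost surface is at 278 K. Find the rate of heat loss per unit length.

q′ ≈ 24.5 W/m

Per-layer cylindrical resistances, series-summed:
R_inner film = 1/(h_i·2πr₁L) = 1/(646×2π×0.11×1) = 0.00224 K/W
R_carbon steel pipe wall = ln(114.1/110)/(2π×48.1×1) = 1.211×10^-4 K/W
R_extruded polystyrene = ln(174.1/114.1)/(2π×0.0281×1) = 2.393 K/W
R_mineral wool = ln(219.1/174.1)/(2π×0.0422×1) = 0.867 K/W
R_total = 3.263 K/W
Q = ΔT/R_total = 80/3.263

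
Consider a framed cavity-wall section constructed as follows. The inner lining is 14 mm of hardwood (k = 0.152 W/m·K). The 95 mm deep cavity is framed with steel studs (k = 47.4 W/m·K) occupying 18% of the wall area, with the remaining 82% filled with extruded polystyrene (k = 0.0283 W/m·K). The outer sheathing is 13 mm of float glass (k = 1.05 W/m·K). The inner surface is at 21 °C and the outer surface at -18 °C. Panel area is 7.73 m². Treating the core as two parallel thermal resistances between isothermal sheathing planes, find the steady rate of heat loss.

Sheathing layers in series; stud and cavity paths in parallel between them.
R_inner = 0.014/(0.152×7.73) = 0.01192 K/W
R_stud  = 0.095/(47.4×0.18×7.73) = 0.00144 K/W
R_cav   = 0.095/(0.0283×0.82×7.73) = 0.5296 K/W
1/R_core = 1/R_stud + 1/R_cav → R_core = 0.001437 K/W
R_outer = 0.013/(1.05×7.73) = 0.001602 K/W
R_total = 0.01495 K/W
Q = ΔT/R_total = 39/0.01495

Q ≈ 2610 W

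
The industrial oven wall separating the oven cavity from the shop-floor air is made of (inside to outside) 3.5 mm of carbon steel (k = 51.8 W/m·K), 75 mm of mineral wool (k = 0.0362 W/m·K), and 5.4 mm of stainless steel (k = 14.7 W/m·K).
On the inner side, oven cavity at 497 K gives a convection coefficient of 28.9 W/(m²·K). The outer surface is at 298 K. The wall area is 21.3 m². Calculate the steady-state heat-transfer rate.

Q ≈ 2010 W

Model the wall as resistances in series:
R_inner film = 1/(h_i·A) = 1/(28.9×21.3) = 0.001625 K/W
R_carbon steel = L/(kA) = 0.0035/(51.8×21.3) = 3.172×10^-6 K/W
R_mineral wool = L/(kA) = 0.075/(0.0362×21.3) = 0.09727 K/W
R_stainless steel = L/(kA) = 0.0054/(14.7×21.3) = 1.725×10^-5 K/W
R_total = 0.09891 K/W
Q = ΔT / R_total = 199 / 0.09891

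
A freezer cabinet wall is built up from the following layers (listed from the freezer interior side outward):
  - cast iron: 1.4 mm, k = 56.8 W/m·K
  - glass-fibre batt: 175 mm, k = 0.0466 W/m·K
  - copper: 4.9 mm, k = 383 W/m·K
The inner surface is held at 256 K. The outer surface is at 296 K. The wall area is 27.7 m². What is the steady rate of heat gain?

Series thermal resistances:
R_cast iron = L/(kA) = 0.0014/(56.8×27.7) = 8.898×10^-7 K/W
R_glass-fibre batt = L/(kA) = 0.175/(0.0466×27.7) = 0.1356 K/W
R_copper = L/(kA) = 0.0049/(383×27.7) = 4.619×10^-7 K/W
R_total = 0.1356 K/W
Q = ΔT / R_total = 40 / 0.1356

Q ≈ 295 W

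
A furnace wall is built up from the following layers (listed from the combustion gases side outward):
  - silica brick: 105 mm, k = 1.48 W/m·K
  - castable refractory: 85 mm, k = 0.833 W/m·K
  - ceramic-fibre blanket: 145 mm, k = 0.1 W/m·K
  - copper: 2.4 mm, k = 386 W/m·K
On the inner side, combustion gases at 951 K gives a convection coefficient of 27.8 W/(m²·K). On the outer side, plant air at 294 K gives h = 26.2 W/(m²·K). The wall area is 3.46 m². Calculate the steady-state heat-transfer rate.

Thermal resistances in series:
R_inner film = 1/(h_i·A) = 1/(27.8×3.46) = 0.0104 K/W
R_silica brick = L/(kA) = 0.105/(1.48×3.46) = 0.0205 K/W
R_castable refractory = L/(kA) = 0.085/(0.833×3.46) = 0.02949 K/W
R_ceramic-fibre blanket = L/(kA) = 0.145/(0.1×3.46) = 0.4191 K/W
R_copper = L/(kA) = 0.0024/(386×3.46) = 1.797×10^-6 K/W
R_outer film = 1/(h_o·A) = 1/(26.2×3.46) = 0.01103 K/W
R_total = 0.4905 K/W
Q = ΔT / R_total = 657 / 0.4905

Q ≈ 1340 W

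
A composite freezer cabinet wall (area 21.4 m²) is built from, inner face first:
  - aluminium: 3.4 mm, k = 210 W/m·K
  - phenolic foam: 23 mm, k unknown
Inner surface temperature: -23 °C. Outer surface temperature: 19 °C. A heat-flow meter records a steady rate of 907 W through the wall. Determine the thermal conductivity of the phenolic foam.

Thermal resistances in series:
R_aluminium = L/(kA) = 0.0034/(210×21.4) = 7.566×10^-7 K/W
Sum of known resistances R_other = 7.566×10^-7 K/W
Total R = ΔT/Q = 42/907 = 0.04631 K/W
R_phenolic foam = R_total − R_other = 0.04631 K/W
k = L/(R·A) = 0.023/(0.04631×21.4)

k ≈ 0.0232 W/(m·K)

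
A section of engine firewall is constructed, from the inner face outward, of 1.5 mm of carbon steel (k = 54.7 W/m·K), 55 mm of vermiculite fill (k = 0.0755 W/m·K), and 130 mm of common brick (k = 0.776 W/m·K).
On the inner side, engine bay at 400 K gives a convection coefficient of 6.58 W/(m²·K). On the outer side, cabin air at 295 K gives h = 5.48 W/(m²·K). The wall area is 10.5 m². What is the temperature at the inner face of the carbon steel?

T ≈ 387 K

Model the wall as resistances in series:
R_inner film = 1/(h_i·A) = 1/(6.58×10.5) = 0.01447 K/W
R_carbon steel = L/(kA) = 0.0015/(54.7×10.5) = 2.612×10^-6 K/W
R_vermiculite fill = L/(kA) = 0.055/(0.0755×10.5) = 0.06938 K/W
R_common brick = L/(kA) = 0.13/(0.776×10.5) = 0.01595 K/W
R_outer film = 1/(h_o·A) = 1/(5.48×10.5) = 0.01738 K/W
R_total = 0.1172 K/W;  Q = ΔT/R_total = 105/0.1172 = 896 W
T_interface = T_inner − Q·ΣR(inner→interface) = 400 − 896×0.01447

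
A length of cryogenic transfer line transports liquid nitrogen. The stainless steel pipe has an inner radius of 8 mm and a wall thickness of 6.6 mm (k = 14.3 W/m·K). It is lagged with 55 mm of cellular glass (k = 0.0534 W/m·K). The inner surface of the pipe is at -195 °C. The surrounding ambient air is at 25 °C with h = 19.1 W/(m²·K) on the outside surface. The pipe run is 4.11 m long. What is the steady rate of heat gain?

Q ≈ 189 W

Cylindrical conduction, so R = ln(r₂/r₁)/(2πkL) per layer, in series:
R_stainless steel pipe wall = ln(14.6/8)/(2π×14.3×4.11) = 0.001629 K/W
R_cellular glass = ln(69.6/14.6)/(2π×0.0534×4.11) = 1.133 K/W
R_outer film = 1/(h_o·2πr_oL) = 1/(19.1×2π×0.0696×4.11) = 0.02913 K/W
R_total = 1.163 K/W
Q = ΔT/R_total = 220/1.163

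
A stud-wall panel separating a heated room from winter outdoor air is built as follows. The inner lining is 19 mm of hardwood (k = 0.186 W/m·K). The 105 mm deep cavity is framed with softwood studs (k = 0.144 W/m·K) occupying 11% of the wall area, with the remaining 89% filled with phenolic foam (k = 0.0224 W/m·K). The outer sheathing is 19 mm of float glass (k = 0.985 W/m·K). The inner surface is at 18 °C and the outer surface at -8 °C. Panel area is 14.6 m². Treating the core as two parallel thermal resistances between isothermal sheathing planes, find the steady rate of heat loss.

Q ≈ 124 W

Sheathing layers in series; stud and cavity paths in parallel between them.
R_inner = 0.019/(0.186×14.6) = 0.006997 K/W
R_stud  = 0.105/(0.144×0.11×14.6) = 0.454 K/W
R_cav   = 0.105/(0.0224×0.89×14.6) = 0.3607 K/W
1/R_core = 1/R_stud + 1/R_cav → R_core = 0.201 K/W
R_outer = 0.019/(0.985×14.6) = 0.001321 K/W
R_total = 0.2093 K/W
Q = ΔT/R_total = 26/0.2093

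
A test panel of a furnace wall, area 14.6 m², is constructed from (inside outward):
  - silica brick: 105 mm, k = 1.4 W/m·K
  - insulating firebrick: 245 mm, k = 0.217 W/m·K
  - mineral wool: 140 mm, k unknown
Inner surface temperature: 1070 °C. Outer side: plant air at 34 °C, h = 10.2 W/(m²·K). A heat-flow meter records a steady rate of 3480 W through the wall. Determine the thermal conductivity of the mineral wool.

Treating each layer as a thermal resistance in series:
R_silica brick = L/(kA) = 0.105/(1.4×14.6) = 0.005137 K/W
R_insulating firebrick = L/(kA) = 0.245/(0.217×14.6) = 0.07733 K/W
R_outer film = 1/(h_o·A) = 1/(10.2×14.6) = 0.006715 K/W
Sum of known resistances R_other = 0.08918 K/W
Total R = ΔT/Q = 1036/3480 = 0.2977 K/W
R_mineral wool = R_total − R_other = 0.2085 K/W
k = L/(R·A) = 0.14/(0.2085×14.6)

k ≈ 0.046 W/(m·K)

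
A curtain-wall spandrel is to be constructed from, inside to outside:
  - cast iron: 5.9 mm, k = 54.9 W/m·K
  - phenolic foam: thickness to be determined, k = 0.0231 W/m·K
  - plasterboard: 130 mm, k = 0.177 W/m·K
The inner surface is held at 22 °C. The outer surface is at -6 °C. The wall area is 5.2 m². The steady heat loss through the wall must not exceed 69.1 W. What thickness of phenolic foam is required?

Treating each layer as a thermal resistance in series:
R_cast iron = L/(kA) = 0.0059/(54.9×5.2) = 2.067×10^-5 K/W
R_plasterboard = L/(kA) = 0.13/(0.177×5.2) = 0.1412 K/W
Sum of the known resistances R_other = 0.1413 K/W
Required total resistance R_tot = ΔT/Q_allow = 28/69.1 = 0.4052 K/W
R_phenolic foam = R_tot − R_other = 0.2639 K/W
L = R·k·A = 0.2639×0.0231×5.2

L ≈ 31.7 mm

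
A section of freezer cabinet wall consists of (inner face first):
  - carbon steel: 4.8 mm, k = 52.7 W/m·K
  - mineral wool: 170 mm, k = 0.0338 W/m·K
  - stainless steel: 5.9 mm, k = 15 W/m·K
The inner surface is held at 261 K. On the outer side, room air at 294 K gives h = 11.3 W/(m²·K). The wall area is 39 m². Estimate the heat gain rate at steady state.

Q ≈ 251 W

Using the resistance-network approach (series):
R_carbon steel = L/(kA) = 0.0048/(52.7×39) = 2.335×10^-6 K/W
R_mineral wool = L/(kA) = 0.17/(0.0338×39) = 0.129 K/W
R_stainless steel = L/(kA) = 0.0059/(15×39) = 1.009×10^-5 K/W
R_outer film = 1/(h_o·A) = 1/(11.3×39) = 0.002269 K/W
R_total = 0.1312 K/W
Q = ΔT / R_total = 33 / 0.1312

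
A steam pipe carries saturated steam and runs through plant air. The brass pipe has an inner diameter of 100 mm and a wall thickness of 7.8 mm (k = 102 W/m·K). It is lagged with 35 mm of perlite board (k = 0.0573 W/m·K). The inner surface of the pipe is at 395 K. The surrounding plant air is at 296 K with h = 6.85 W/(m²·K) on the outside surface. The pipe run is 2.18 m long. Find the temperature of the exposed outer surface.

Radial resistances (cylindrical: R_cond = ln(r_o/r_i)/(2πkL), R_conv = 1/(h·2πrL)):
R_brass pipe wall = ln(57.8/50)/(2π×102×2.18) = 1.038×10^-4 K/W
R_perlite board = ln(92.8/57.8)/(2π×0.0573×2.18) = 0.6032 K/W
R_outer film = 1/(h_o·2πr_oL) = 1/(6.85×2π×0.0928×2.18) = 0.1148 K/W
R_total = 0.7182 K/W
Q = ΔT/R_total = 99/0.7182
Q = 138 W
T_interface = T_inner − Q·ΣR(inner→interface) = 395 − 138×0.6033

T ≈ 312 K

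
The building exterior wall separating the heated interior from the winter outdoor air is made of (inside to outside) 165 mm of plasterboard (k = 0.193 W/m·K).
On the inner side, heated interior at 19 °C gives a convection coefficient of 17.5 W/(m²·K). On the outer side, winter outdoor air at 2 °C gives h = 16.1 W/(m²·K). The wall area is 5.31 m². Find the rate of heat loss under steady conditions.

Thermal resistances in series:
R_inner film = 1/(h_i·A) = 1/(17.5×5.31) = 0.01076 K/W
R_plasterboard = L/(kA) = 0.165/(0.193×5.31) = 0.161 K/W
R_outer film = 1/(h_o·A) = 1/(16.1×5.31) = 0.0117 K/W
R_total = 0.1835 K/W
Q = ΔT / R_total = 17 / 0.1835

Q ≈ 92.7 W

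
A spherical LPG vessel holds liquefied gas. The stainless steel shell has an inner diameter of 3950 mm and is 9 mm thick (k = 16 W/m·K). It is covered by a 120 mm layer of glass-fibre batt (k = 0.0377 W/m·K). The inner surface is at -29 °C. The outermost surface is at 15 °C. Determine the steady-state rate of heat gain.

Spherical conduction: R = (1/r_in − 1/r_out)/(4πk) per layer; series-sum.
R_stainless steel shell = (1/1.975 − 1/1.984)/(4π×16) = 1.142×10^-5 K/W
R_glass-fibre batt = (1/1.984 − 1/2.104)/(4π×0.0377) = 0.06068 K/W
R_total = 0.06069 K/W
Q = ΔT/R_total = 44/0.06069

Q ≈ 725 W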